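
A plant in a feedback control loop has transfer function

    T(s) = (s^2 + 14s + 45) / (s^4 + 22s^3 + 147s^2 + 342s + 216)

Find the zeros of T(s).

s = -9, -5

Set the numerator to zero: s^2 + 14s + 45 = 0.
Factoring: (s + 9)(s + 5) = 0.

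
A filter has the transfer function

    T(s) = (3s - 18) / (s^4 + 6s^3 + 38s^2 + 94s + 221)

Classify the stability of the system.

stable

The denominator s^4 + 6s^3 + 38s^2 + 94s + 221 factors as (s^2 + 4s + 13)(s^2 + 2s + 17), giving poles at s = -2 ± 3j, -1 ± 4j.
Since all poles lie strictly in the left half-plane, the system is stable.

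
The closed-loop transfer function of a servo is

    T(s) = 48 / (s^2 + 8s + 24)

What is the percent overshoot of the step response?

Comparing s^2 + 8s + 24 to s^2 + 2ζωₙs + ωₙ²: ωₙ = √24 ≈ 4.899 rad/s and ζ = 8/(2·√24) ≈ 0.8165.
%OS = 100·exp(−πζ/√(1−ζ²)) = 100·exp(−π·0.8165/√(1−0.8165²)) ≈ 1.18%.

%OS ≈ 1.18%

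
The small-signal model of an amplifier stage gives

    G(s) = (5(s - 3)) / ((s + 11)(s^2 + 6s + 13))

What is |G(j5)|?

|G(j5)| ≈ 0.07468

Substitute s = j5: numerator = -15 + j25, denominator = -282 + j270.
|G(j5)| = |-15 + j25| / |-282 + j270| = 29.155 / 390.42 ≈ 0.07468.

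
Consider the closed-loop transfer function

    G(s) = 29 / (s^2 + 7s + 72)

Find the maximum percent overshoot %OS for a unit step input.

Comparing s^2 + 7s + 72 to s^2 + 2ζωₙs + ωₙ²: ωₙ = √72 ≈ 8.485 rad/s and ζ = 7/(2·√72) ≈ 0.4125.
%OS = 100·exp(−πζ/√(1−ζ²)) = 100·exp(−π·0.4125/√(1−0.4125²)) ≈ 24.1%.

%OS ≈ 24.1%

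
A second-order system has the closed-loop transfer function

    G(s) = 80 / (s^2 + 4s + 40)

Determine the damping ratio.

Compare the denominator to the standard form s^2 + 2ζωₙs + ωₙ².
ωₙ² = 40, so ωₙ = √40 ≈ 6.325 rad/s.
2ζωₙ = 4, so ζ = 4/(2·√40) ≈ 0.3162.
With ζ = 0.3162 the response is underdamped.

ζ ≈ 0.3162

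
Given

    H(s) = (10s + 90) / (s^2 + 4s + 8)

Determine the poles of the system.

The poles are the roots of the denominator s^2 + 4s + 8 = 0.
Using the quadratic formula: s = (-4 ± √(-16))/2 = -2 ± 2j.

s = -2 ± 2j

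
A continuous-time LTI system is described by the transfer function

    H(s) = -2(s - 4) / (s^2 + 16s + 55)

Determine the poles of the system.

s = -5, -11

The poles are the roots of the denominator s^2 + 16s + 55 = 0.
Factoring: (s + 5)(s + 11) = 0, so s = -5 and s = -11.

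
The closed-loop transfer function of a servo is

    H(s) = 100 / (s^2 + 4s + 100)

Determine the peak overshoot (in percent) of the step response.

Comparing s^2 + 4s + 100 to s^2 + 2ζωₙs + ωₙ²: ωₙ = 10 rad/s and ζ = 4/(2·10) = 0.2.
%OS = 100·exp(−πζ/√(1−ζ²)) = 100·exp(−π·0.2/√(1−0.2²)) ≈ 52.7%.

%OS ≈ 52.7%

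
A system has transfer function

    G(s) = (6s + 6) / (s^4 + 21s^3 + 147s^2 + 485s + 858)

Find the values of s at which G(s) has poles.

s = -2 ± 3j, -6, -11

The poles are the roots of the denominator s^4 + 21s^3 + 147s^2 + 485s + 858 = 0.
Trying s = -6: the polynomial evaluates to 0, so (s + 6) is a factor.
Dividing out leaves s^3 + 15s^2 + 57s + 143 = 0.
This factors further as (s^2 + 4s + 13)(s + 11) = 0.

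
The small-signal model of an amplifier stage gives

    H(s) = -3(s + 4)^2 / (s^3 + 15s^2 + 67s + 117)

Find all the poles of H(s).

The poles are the roots of the denominator s^3 + 15s^2 + 67s + 117 = 0.
Trying s = -9: the polynomial evaluates to 0, so (s + 9) is a factor.
Dividing out leaves s^2 + 6s + 13 = 0.
The quadratic formula then gives s = -3 ± 2j.

s = -3 + 2j, -3 - 2j, -9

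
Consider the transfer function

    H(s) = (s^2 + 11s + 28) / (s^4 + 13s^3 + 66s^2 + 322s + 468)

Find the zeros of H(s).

s = -7, -4

Set the numerator to zero: s^2 + 11s + 28 = 0.
Factoring: (s + 7)(s + 4) = 0.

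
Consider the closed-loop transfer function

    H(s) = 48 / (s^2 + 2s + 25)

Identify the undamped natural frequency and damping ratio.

Compare the denominator to the standard form s^2 + 2ζωₙs + ωₙ².
ωₙ² = 25, so ωₙ = 5 rad/s.
2ζωₙ = 2, so ζ = 2/(2·5) = 0.2.

ωₙ = 5 rad/s, ζ = 0.2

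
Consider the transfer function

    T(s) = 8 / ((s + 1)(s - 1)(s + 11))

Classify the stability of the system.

unstable

The poles can be read from the denominator factors: s = -1, 1, -11.
Since the pole(s) at s = 1 lie in the right half-plane, the system is unstable.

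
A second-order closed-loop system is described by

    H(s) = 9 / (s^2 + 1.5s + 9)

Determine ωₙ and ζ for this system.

Compare the denominator to the standard form s^2 + 2ζωₙs + ωₙ².
ωₙ² = 9, so ωₙ = 3 rad/s.
2ζωₙ = 1.5, so ζ = 1.5/(2·3) = 0.25.

ωₙ = 3 rad/s, ζ = 0.25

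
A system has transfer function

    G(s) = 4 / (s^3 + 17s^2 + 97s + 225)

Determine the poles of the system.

s = -4 + 3j, -4 - 3j, -9

The poles are the roots of the denominator s^3 + 17s^2 + 97s + 225 = 0.
Trying s = -9: the polynomial evaluates to 0, so (s + 9) is a factor.
Dividing out leaves s^2 + 8s + 25 = 0.
The quadratic formula then gives s = -4 ± 3j.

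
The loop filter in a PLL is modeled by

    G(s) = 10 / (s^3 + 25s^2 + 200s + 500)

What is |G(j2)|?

Substitute s = j2: numerator = 10, denominator = 400 + j392.
|G(j2)| = |10| / |400 + j392| = 10 / 560.06 ≈ 0.01786.

|G(j2)| ≈ 0.01786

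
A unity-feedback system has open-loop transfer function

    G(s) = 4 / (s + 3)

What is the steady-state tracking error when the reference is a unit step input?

G(s) has no poles at the origin.
This is a Type 0 system. Kp = lim_{s→0} G(s) = 4/3.
e_ss = 1/(1 + Kp) = 1/(1 + 4/3) = 3/7 ≈ 0.4286.

e_ss = 0.4286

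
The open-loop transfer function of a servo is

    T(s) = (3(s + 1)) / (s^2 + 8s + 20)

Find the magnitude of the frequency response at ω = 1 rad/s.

|T(j1)| ≈ 0.2058

Substitute s = j1: numerator = 3 + j3, denominator = 19 + j8.
|T(j1)| = |3 + j3| / |19 + j8| = 4.2426 / 20.616 ≈ 0.2058.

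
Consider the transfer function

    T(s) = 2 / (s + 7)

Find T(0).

Set s = 0: T(0) = (2) / (7) = 2/7.

T(0) = 2/7 ≈ 0.2857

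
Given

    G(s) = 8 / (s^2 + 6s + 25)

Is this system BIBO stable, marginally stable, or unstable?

stable

The denominator s^2 + 6s + 25 factors as (s^2 + 6s + 25), giving poles at s = -3 + 4j, -3 - 4j.
Since all poles lie strictly in the left half-plane, the system is stable.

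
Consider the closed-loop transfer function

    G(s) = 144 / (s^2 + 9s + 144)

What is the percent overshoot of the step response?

%OS ≈ 28.1%

Comparing s^2 + 9s + 144 to s^2 + 2ζωₙs + ωₙ²: ωₙ = 12 rad/s and ζ = 9/(2·12) = 0.375.
%OS = 100·exp(−πζ/√(1−ζ²)) = 100·exp(−π·0.375/√(1−0.375²)) ≈ 28.1%.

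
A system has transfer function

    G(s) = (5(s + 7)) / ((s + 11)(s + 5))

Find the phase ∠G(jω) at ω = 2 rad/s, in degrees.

At s = j2: numerator = 35 + j10, denominator = 51 + j32.
∠G = ∠num − ∠den = 15.945° − (32.106°) = -16.16°.

∠G(j2) ≈ -16.16°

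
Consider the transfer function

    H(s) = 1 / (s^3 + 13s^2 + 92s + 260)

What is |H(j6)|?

Substitute s = j6: numerator = 1, denominator = -208 + j336.
|H(j6)| = |1| / |-208 + j336| = 1 / 395.17 ≈ 0.002531.

|H(j6)| ≈ 0.002531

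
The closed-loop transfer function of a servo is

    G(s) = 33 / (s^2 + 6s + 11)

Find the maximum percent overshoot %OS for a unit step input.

Comparing s^2 + 6s + 11 to s^2 + 2ζωₙs + ωₙ²: ωₙ = √11 ≈ 3.317 rad/s and ζ = 6/(2·√11) ≈ 0.9045.
%OS = 100·exp(−πζ/√(1−ζ²)) = 100·exp(−π·0.9045/√(1−0.9045²)) ≈ 0.128%.

%OS ≈ 0.128%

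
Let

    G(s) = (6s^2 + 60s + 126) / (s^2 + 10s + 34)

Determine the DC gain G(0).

G(0) = 63/17 ≈ 3.706

Set s = 0: G(0) = (126) / (34) = 63/17.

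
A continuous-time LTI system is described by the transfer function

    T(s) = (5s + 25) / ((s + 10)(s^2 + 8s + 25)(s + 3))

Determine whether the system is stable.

The poles can be read from the denominator factors: s = -10, -4 ± 3j, -3.
Since all poles lie strictly in the left half-plane, the system is stable.

stable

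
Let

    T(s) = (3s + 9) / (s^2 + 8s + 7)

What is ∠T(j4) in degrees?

At s = j4: numerator = 9 + j12, denominator = -9 + j32.
∠T = ∠num − ∠den = 53.130° − (105.71°) = -52.58°.

∠T(j4) ≈ -52.58°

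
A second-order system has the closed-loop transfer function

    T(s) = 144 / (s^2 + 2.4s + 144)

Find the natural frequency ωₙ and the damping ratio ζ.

Compare the denominator to the standard form s^2 + 2ζωₙs + ωₙ².
ωₙ² = 144, so ωₙ = 12 rad/s.
2ζωₙ = 2.4, so ζ = 2.4/(2·12) = 0.1.

ωₙ = 12 rad/s, ζ = 0.1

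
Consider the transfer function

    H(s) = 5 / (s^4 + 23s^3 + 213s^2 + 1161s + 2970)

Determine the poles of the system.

The poles are the roots of the denominator s^4 + 23s^3 + 213s^2 + 1161s + 2970 = 0.
Trying s = -6: the polynomial evaluates to 0, so (s + 6) is a factor.
Dividing out leaves s^3 + 17s^2 + 111s + 495 = 0.
This factors further as (s^2 + 6s + 45)(s + 11) = 0.

s = -3 + 6j, -3 - 6j, -6, -11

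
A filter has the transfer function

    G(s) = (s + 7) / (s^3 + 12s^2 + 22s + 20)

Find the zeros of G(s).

s = -7

Set the numerator to zero: s + 7 = 0.
So s = -7.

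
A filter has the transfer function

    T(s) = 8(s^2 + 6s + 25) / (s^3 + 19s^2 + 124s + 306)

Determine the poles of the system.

The poles are the roots of the denominator s^3 + 19s^2 + 124s + 306 = 0.
Trying s = -9: the polynomial evaluates to 0, so (s + 9) is a factor.
Dividing out leaves s^2 + 10s + 34 = 0.
The quadratic formula then gives s = -5 ± 3j.

s = -5 ± 3j, -9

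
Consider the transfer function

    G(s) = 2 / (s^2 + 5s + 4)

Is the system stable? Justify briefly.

stable

The denominator s^2 + 5s + 4 factors as (s + 1)(s + 4), giving poles at s = -1, -4.
Since all poles lie strictly in the left half-plane, the system is stable.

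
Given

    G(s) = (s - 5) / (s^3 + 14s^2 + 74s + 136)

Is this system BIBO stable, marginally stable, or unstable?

stable

The denominator s^3 + 14s^2 + 74s + 136 factors as (s^2 + 10s + 34)(s + 4), giving poles at s = -5 + 3j, -5 - 3j, -4.
Since all poles lie strictly in the left half-plane, the system is stable.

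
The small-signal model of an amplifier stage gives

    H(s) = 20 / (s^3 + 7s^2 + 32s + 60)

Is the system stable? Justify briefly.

The denominator s^3 + 7s^2 + 32s + 60 factors as (s^2 + 4s + 20)(s + 3), giving poles at s = -2 + 4j, -2 - 4j, -3.
Since all poles lie strictly in the left half-plane, the system is stable.

stable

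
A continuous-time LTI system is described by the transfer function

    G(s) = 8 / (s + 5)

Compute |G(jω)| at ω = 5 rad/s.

Substitute s = j5: numerator = 8, denominator = 5 + j5.
|G(j5)| = |8| / |5 + j5| = 8 / 7.0711 ≈ 1.131.

|G(j5)| ≈ 1.131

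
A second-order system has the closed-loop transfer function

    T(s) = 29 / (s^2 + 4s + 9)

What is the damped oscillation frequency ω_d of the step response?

Comparing s^2 + 4s + 9 to s^2 + 2ζωₙs + ωₙ²: ωₙ = 3 rad/s and ζ = 4/(2·3) ≈ 0.6667.
ζωₙ = 4/2 = 2, so ω_d = ωₙ√(1−ζ²) = √(ωₙ² − (ζωₙ)²) = √(9 − 2²) = √5 ≈ 2.236 rad/s.

ω_d ≈ 2.236 rad/s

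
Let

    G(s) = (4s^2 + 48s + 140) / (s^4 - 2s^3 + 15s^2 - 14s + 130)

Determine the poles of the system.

s = 2 ± 3j, -1 ± 3j

The poles are the roots of the denominator s^4 - 2s^3 + 15s^2 - 14s + 130 = 0.
No real roots exist; factor into two real quadratics: (s^2 - 4s + 13)(s^2 + 2s + 10) = 0.
Each quadratic gives a conjugate pair via the quadratic formula.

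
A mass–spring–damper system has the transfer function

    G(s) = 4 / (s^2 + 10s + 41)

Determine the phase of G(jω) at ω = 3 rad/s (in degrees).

∠G(j3) ≈ -43.15°

At s = j3: numerator = 4, denominator = 32 + j30.
∠G = ∠num − ∠den = 0° − (43.152°) = -43.15°.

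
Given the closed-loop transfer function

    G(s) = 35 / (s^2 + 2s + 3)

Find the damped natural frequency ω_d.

Comparing s^2 + 2s + 3 to s^2 + 2ζωₙs + ωₙ²: ωₙ = √3 ≈ 1.732 rad/s and ζ = 2/(2·√3) ≈ 0.5774.
ζωₙ = 2/2 = 1, so ω_d = ωₙ√(1−ζ²) = √(ωₙ² − (ζωₙ)²) = √(3 − 1²) = √2 ≈ 1.414 rad/s.

ω_d ≈ 1.414 rad/s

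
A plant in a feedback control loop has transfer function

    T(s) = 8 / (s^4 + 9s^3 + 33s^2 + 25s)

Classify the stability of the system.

The denominator s^4 + 9s^3 + 33s^2 + 25s factors as s(s^2 + 8s + 25)(s + 1), giving poles at s = 0, -4 ± 3j, -1.
Since the simple pole(s) at s = 0 lie on the jω-axis with none in the right half-plane, the system is marginally stable.

marginally stable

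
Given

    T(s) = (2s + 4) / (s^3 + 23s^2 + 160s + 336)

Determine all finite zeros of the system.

Set the numerator to zero: 2s + 4 = 0, i.e. 2·(s + 2) = 0.
So s = -2.

s = -2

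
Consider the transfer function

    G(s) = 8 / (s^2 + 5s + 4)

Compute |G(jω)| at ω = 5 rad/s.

Substitute s = j5: numerator = 8, denominator = -21 + j25.
|G(j5)| = |8| / |-21 + j25| = 8 / 32.650 ≈ 0.2450.

|G(j5)| ≈ 0.2450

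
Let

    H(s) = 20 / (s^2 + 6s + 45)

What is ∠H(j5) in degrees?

At s = j5: numerator = 20, denominator = 20 + j30.
∠H = ∠num − ∠den = 0° − (56.310°) = -56.31°.

∠H(j5) ≈ -56.31°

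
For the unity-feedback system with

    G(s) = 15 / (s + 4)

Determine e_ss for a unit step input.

G(s) has no poles at the origin.
This is a Type 0 system. Kp = lim_{s→0} G(s) = 15/4.
e_ss = 1/(1 + Kp) = 1/(1 + 15/4) = 4/19 ≈ 0.2105.

e_ss = 0.2105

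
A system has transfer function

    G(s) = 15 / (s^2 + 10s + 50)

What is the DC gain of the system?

At s = 0 each factor (s + a) contributes a and each (s^2 + bs + c) contributes c.
G(0) = 15·1 / ((50)) = 15/50 = 3/10.

G(0) = 3/10 ≈ 0.3000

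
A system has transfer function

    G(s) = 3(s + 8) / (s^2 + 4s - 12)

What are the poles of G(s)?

s = 2, -6

The poles are the roots of the denominator s^2 + 4s - 12 = 0.
Factoring: (s - 2)(s + 6) = 0, so s = 2 and s = -6.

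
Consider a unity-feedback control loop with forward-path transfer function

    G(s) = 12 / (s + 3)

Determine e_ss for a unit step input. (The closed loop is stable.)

G(s) has no poles at the origin.
This is a Type 0 system. Kp = lim_{s→0} G(s) = 12/3 = 4.
e_ss = 1/(1 + Kp) = 1/(1 + 4) = 1/5 ≈ 0.2000.

e_ss = 0.2000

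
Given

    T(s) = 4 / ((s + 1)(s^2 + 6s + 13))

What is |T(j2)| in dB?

|T(j2)|_dB ≈ -18.5 dB

Substitute s = j2: numerator = 4, denominator = -15 + j30.
|T(j2)| = |4| / |-15 + j30| = 4 / 33.541 ≈ 0.1193.
In decibels: 20·log₁₀(0.1193) ≈ -18.5 dB.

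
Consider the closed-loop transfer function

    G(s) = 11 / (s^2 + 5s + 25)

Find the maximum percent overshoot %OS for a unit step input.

%OS ≈ 16.3%

Comparing s^2 + 5s + 25 to s^2 + 2ζωₙs + ωₙ²: ωₙ = 5 rad/s and ζ = 5/(2·5) = 0.5.
%OS = 100·exp(−πζ/√(1−ζ²)) = 100·exp(−π·0.5/√(1−0.5²)) ≈ 16.3%.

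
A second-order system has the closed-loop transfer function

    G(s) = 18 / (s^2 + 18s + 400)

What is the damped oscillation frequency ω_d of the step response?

Comparing s^2 + 18s + 400 to s^2 + 2ζωₙs + ωₙ²: ωₙ = 20 rad/s and ζ = 18/(2·20) = 0.45.
ζωₙ = 18/2 = 9, so ω_d = ωₙ√(1−ζ²) = √(ωₙ² − (ζωₙ)²) = √(400 − 9²) = √319 ≈ 17.86 rad/s.

ω_d ≈ 17.86 rad/s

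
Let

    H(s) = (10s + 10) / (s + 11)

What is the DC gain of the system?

Set s = 0: H(0) = (10) / (11) = 10/11.

H(0) = 10/11 ≈ 0.9091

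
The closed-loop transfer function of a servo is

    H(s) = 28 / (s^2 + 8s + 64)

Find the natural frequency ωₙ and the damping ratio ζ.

ωₙ = 8 rad/s, ζ = 0.5

Compare the denominator to the standard form s^2 + 2ζωₙs + ωₙ².
ωₙ² = 64, so ωₙ = 8 rad/s.
2ζωₙ = 8, so ζ = 8/(2·8) = 0.5.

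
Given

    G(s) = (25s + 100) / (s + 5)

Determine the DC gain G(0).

G(0) = 20

Set s = 0: G(0) = (100) / (5) = 20.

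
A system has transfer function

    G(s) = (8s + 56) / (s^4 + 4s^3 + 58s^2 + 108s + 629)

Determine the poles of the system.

The poles are the roots of the denominator s^4 + 4s^3 + 58s^2 + 108s + 629 = 0.
No real roots exist; factor into two real quadratics: (s^2 + 2s + 17)(s^2 + 2s + 37) = 0.
Each quadratic gives a conjugate pair via the quadratic formula.

s = -1 + 4j, -1 - 4j, -1 + 6j, -1 - 6j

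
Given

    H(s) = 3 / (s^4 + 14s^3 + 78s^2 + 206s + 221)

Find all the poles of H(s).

The poles are the roots of the denominator s^4 + 14s^3 + 78s^2 + 206s + 221 = 0.
No real roots exist; factor into two real quadratics: (s^2 + 8s + 17)(s^2 + 6s + 13) = 0.
Each quadratic gives a conjugate pair via the quadratic formula.

s = -4 ± j, -3 ± 2j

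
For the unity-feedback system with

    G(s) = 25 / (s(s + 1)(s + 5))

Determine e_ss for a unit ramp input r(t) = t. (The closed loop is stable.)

G(s) has one pole at the origin.
This is a Type 1 system. Kv = lim_{s→0} s·G(s) = 25/5 = 5.
e_ss = 1/Kv = 1/(5) = 1/5 ≈ 0.2000.

e_ss = 0.2000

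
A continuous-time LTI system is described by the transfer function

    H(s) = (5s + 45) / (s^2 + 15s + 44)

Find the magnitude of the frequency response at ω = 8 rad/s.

|H(j8)| ≈ 0.4949

Substitute s = j8: numerator = 45 + j40, denominator = -20 + j120.
|H(j8)| = |45 + j40| / |-20 + j120| = 60.208 / 121.66 ≈ 0.4949.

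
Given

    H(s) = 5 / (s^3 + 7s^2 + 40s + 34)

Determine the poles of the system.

s = -3 + 5j, -3 - 5j, -1

The poles are the roots of the denominator s^3 + 7s^2 + 40s + 34 = 0.
Trying s = -1: the polynomial evaluates to 0, so (s + 1) is a factor.
Dividing out leaves s^2 + 6s + 34 = 0.
The quadratic formula then gives s = -3 ± 5j.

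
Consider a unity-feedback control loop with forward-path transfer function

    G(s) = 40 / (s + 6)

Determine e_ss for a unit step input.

e_ss = 0.1304

G(s) has no poles at the origin.
This is a Type 0 system. Kp = lim_{s→0} G(s) = 40/6 = 20/3.
e_ss = 1/(1 + Kp) = 1/(1 + 20/3) = 3/23 ≈ 0.1304.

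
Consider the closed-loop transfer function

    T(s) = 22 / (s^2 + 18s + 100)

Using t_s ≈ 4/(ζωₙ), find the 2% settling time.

t_s ≈ 0.4444 s

Comparing s^2 + 18s + 100 to s^2 + 2ζωₙs + ωₙ²: ωₙ = 10 rad/s and ζ = 18/(2·10) = 0.9.
ζωₙ = 18/2 = 9, so t_s ≈ 4/(ζωₙ) = 4/9 ≈ 0.4444 s.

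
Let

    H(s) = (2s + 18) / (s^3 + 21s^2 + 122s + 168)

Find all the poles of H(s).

s = -7, -12, -2

The poles are the roots of the denominator s^3 + 21s^2 + 122s + 168 = 0.
Trying s = -7: the polynomial evaluates to 0, so (s + 7) is a factor.
Dividing out leaves s^2 + 14s + 24 = 0.
Factoring the quadratic: (s + 12)(s + 2) = 0.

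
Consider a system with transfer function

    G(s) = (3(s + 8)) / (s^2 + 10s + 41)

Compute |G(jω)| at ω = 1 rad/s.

Substitute s = j1: numerator = 24 + j3, denominator = 40 + j10.
|G(j1)| = |24 + j3| / |40 + j10| = 24.187 / 41.231 ≈ 0.5866.

|G(j1)| ≈ 0.5866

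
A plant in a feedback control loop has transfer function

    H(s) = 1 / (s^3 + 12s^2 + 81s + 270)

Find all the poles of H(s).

s = -3 + 6j, -3 - 6j, -6

The poles are the roots of the denominator s^3 + 12s^2 + 81s + 270 = 0.
Trying s = -6: the polynomial evaluates to 0, so (s + 6) is a factor.
Dividing out leaves s^2 + 6s + 45 = 0.
The quadratic formula then gives s = -3 ± 6j.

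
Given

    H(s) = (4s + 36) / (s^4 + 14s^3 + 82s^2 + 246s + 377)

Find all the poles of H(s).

The poles are the roots of the denominator s^4 + 14s^3 + 82s^2 + 246s + 377 = 0.
No real roots exist; factor into two real quadratics: (s^2 + 10s + 29)(s^2 + 4s + 13) = 0.
Each quadratic gives a conjugate pair via the quadratic formula.

s = -5 + 2j, -5 - 2j, -2 + 3j, -2 - 3j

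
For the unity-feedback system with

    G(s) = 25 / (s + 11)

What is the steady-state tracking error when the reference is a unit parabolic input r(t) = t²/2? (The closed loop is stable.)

G(s) has no poles at the origin.
This is a Type 0 system; Ka = lim_{s→0} s^2·G(s) = 0, so the steady-state error for a parabola input is infinite.

e_ss = ∞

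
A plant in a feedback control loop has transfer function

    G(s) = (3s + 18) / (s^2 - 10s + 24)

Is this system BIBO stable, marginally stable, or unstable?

The denominator s^2 - 10s + 24 factors as (s - 6)(s - 4), giving poles at s = 6, 4.
Since the pole(s) at s = 6, 4 lie in the right half-plane, the system is unstable.

unstable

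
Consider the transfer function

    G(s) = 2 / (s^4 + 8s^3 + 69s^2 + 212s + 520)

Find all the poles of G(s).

The poles are the roots of the denominator s^4 + 8s^3 + 69s^2 + 212s + 520 = 0.
No real roots exist; factor into two real quadratics: (s^2 + 4s + 40)(s^2 + 4s + 13) = 0.
Each quadratic gives a conjugate pair via the quadratic formula.

s = -2 ± 6j, -2 ± 3j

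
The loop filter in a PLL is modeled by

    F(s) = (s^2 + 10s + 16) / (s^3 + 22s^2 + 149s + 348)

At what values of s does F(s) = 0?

s = -2, -8

Set the numerator to zero: s^2 + 10s + 16 = 0.
Factoring: (s + 2)(s + 8) = 0.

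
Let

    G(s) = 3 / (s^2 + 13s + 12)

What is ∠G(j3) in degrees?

At s = j3: numerator = 3, denominator = 3 + j39.
∠G = ∠num − ∠den = 0° − (85.601°) = -85.60°.

∠G(j3) ≈ -85.60°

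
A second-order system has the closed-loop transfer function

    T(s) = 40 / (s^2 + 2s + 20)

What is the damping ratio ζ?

Compare the denominator to the standard form s^2 + 2ζωₙs + ωₙ².
ωₙ² = 20, so ωₙ = √20 ≈ 4.472 rad/s.
2ζωₙ = 2, so ζ = 2/(2·√20) ≈ 0.2236.

ζ ≈ 0.2236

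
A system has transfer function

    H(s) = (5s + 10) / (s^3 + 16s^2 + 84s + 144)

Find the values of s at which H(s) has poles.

The poles are the roots of the denominator s^3 + 16s^2 + 84s + 144 = 0.
Trying s = -6: the polynomial evaluates to 0, so (s + 6) is a factor.
Dividing out leaves s^2 + 10s + 24 = 0.
Factoring the quadratic: (s + 6)(s + 4) = 0.

s = -6, -6, -4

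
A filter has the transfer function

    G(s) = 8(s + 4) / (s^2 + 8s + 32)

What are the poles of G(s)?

The poles are the roots of the denominator s^2 + 8s + 32 = 0.
Using the quadratic formula: s = (-8 ± √(-64))/2 = -4 ± 4j.

s = -4 ± 4j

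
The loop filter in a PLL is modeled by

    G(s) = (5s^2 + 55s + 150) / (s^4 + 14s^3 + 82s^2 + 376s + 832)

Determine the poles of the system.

The poles are the roots of the denominator s^4 + 14s^3 + 82s^2 + 376s + 832 = 0.
Trying s = -8: the polynomial evaluates to 0, so (s + 8) is a factor.
Dividing out leaves s^3 + 6s^2 + 34s + 104 = 0.
This factors further as (s^2 + 2s + 26)(s + 4) = 0.

s = -1 + 5j, -1 - 5j, -8, -4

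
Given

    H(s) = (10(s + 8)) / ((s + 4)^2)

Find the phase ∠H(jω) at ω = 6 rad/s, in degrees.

∠H(j6) ≈ -75.75°

At s = j6: numerator = 80 + j60, denominator = -20 + j48.
∠H = ∠num − ∠den = 36.870° − (112.62°) = -75.75°.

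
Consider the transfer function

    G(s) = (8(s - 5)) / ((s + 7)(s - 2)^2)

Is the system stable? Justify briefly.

unstable

The poles can be read from the denominator factors: s = -7, 2, 2.
Since the pole(s) at s = 2, 2 lie in the right half-plane, the system is unstable.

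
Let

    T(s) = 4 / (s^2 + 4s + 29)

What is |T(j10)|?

|T(j10)| ≈ 0.04908

Substitute s = j10: numerator = 4, denominator = -71 + j40.
|T(j10)| = |4| / |-71 + j40| = 4 / 81.492 ≈ 0.04908.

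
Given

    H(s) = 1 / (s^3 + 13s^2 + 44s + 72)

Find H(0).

H(0) = 1/72 ≈ 0.01389

Set s = 0: H(0) = (1) / (72) = 1/72.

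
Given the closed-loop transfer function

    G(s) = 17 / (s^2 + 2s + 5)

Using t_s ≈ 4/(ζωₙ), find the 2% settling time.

t_s ≈ 4 s

Comparing s^2 + 2s + 5 to s^2 + 2ζωₙs + ωₙ²: ωₙ = √5 ≈ 2.236 rad/s and ζ = 2/(2·√5) ≈ 0.4472.
ζωₙ = 2/2 = 1, so t_s ≈ 4/(ζωₙ) = 4/1 = 4 s.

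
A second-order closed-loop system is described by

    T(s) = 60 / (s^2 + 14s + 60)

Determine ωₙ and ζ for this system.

Compare the denominator to the standard form s^2 + 2ζωₙs + ωₙ².
ωₙ² = 60, so ωₙ = √60 ≈ 7.746 rad/s.
2ζωₙ = 14, so ζ = 14/(2·√60) ≈ 0.9037.

ωₙ ≈ 7.746 rad/s, ζ ≈ 0.9037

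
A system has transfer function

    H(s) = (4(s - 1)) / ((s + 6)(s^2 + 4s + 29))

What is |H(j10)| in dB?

|H(j10)|_dB ≈ -27.5 dB

Substitute s = j10: numerator = -4 + j40, denominator = -826 - j470.
|H(j10)| = |-4 + j40| / |-826 - j470| = 40.200 / 950.36 ≈ 0.04230.
In decibels: 20·log₁₀(0.04230) ≈ -27.5 dB.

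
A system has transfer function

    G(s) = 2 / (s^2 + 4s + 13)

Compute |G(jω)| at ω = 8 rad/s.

Substitute s = j8: numerator = 2, denominator = -51 + j32.
|G(j8)| = |2| / |-51 + j32| = 2 / 60.208 ≈ 0.03322.

|G(j8)| ≈ 0.03322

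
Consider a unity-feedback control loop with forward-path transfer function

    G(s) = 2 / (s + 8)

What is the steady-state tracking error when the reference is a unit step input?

G(s) has no poles at the origin.
This is a Type 0 system. Kp = lim_{s→0} G(s) = 2/8 = 1/4.
e_ss = 1/(1 + Kp) = 1/(1 + 1/4) = 4/5 ≈ 0.8000.

e_ss = 0.8000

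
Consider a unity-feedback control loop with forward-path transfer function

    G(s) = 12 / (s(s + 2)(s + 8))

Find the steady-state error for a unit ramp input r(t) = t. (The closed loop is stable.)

e_ss = 1.333

G(s) has one pole at the origin.
This is a Type 1 system. Kv = lim_{s→0} s·G(s) = 12/16 = 3/4.
e_ss = 1/Kv = 1/(3/4) = 4/3 ≈ 1.333.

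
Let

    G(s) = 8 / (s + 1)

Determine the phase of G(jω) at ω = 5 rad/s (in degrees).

∠G(j5) ≈ -78.69°

At s = j5: numerator = 8, denominator = 1 + j5.
∠G = ∠num − ∠den = 0° − (78.690°) = -78.69°.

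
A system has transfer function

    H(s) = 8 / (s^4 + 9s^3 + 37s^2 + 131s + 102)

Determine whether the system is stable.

The denominator s^4 + 9s^3 + 37s^2 + 131s + 102 factors as (s + 1)(s + 6)(s^2 + 2s + 17), giving poles at s = -1, -6, -1 + 4j, -1 - 4j.
Since all poles lie strictly in the left half-plane, the system is stable.

stable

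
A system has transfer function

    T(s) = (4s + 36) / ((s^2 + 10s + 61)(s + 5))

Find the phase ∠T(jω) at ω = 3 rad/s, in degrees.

At s = j3: numerator = 36 + j12, denominator = 170 + j306.
∠T = ∠num − ∠den = 18.435° − (60.945°) = -42.51°.

∠T(j3) ≈ -42.51°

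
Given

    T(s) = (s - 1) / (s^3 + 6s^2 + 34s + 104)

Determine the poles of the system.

s = -1 ± 5j, -4

The poles are the roots of the denominator s^3 + 6s^2 + 34s + 104 = 0.
Trying s = -4: the polynomial evaluates to 0, so (s + 4) is a factor.
Dividing out leaves s^2 + 2s + 26 = 0.
The quadratic formula then gives s = -1 ± 5j.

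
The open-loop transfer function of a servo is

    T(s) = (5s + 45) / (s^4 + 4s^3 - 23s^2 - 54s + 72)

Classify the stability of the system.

The denominator s^4 + 4s^3 - 23s^2 - 54s + 72 factors as (s - 1)(s + 6)(s + 3)(s - 4), giving poles at s = 1, -6, -3, 4.
Since the pole(s) at s = 1, 4 lie in the right half-plane, the system is unstable.

unstable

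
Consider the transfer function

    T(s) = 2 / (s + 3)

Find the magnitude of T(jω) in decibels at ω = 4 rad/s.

Substitute s = j4: numerator = 2, denominator = 3 + j4.
|T(j4)| = |2| / |3 + j4| = 2 / 5 = 0.4000.
In decibels: 20·log₁₀(0.4000) ≈ -7.96 dB.

|T(j4)|_dB ≈ -7.96 dB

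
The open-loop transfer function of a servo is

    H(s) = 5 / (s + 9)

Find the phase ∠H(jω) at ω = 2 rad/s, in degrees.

∠H(j2) ≈ -12.53°

At s = j2: numerator = 5, denominator = 9 + j2.
∠H = ∠num − ∠den = 0° − (12.529°) = -12.53°.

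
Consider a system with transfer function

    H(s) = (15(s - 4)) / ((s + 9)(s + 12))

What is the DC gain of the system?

H(0) = -5/9 ≈ -0.5556

At s = 0 each factor (s + a) contributes a and each (s^2 + bs + c) contributes c.
H(0) = 15·(-4) / ((9) · (12)) = -60/108 = -5/9.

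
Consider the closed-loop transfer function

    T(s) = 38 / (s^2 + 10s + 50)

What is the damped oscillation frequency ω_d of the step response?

Comparing s^2 + 10s + 50 to s^2 + 2ζωₙs + ωₙ²: ωₙ = √50 ≈ 7.071 rad/s and ζ = 10/(2·√50) ≈ 0.7071.
ζωₙ = 10/2 = 5, so ω_d = ωₙ√(1−ζ²) = √(ωₙ² − (ζωₙ)²) = √(50 − 5²) = √25 = 5 rad/s.

ω_d = 5 rad/s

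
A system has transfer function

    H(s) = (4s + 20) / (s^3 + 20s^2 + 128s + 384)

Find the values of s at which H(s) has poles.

The poles are the roots of the denominator s^3 + 20s^2 + 128s + 384 = 0.
Trying s = -12: the polynomial evaluates to 0, so (s + 12) is a factor.
Dividing out leaves s^2 + 8s + 32 = 0.
The quadratic formula then gives s = -4 ± 4j.

s = -4 ± 4j, -12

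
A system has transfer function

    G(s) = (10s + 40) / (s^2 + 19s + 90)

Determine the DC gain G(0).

Set s = 0: G(0) = (40) / (90) = 4/9.

G(0) = 4/9 ≈ 0.4444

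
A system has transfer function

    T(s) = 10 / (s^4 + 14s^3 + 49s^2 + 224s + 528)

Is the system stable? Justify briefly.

The denominator s^4 + 14s^3 + 49s^2 + 224s + 528 factors as (s^2 + 16)(s + 11)(s + 3), giving poles at s = 4j, -4j, -11, -3.
Since the simple pole(s) at s = ±4j lie on the jω-axis with none in the right half-plane, the system is marginally stable.

marginally stable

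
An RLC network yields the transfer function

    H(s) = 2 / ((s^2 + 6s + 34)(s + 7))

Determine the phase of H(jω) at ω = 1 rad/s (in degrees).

At s = j1: numerator = 2, denominator = 225 + j75.
∠H = ∠num − ∠den = 0° − (18.435°) = -18.43°.

∠H(j1) ≈ -18.43°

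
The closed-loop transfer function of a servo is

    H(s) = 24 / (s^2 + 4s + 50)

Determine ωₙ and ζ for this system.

Compare the denominator to the standard form s^2 + 2ζωₙs + ωₙ².
ωₙ² = 50, so ωₙ = √50 ≈ 7.071 rad/s.
2ζωₙ = 4, so ζ = 4/(2·√50) ≈ 0.2828.

ωₙ ≈ 7.071 rad/s, ζ ≈ 0.2828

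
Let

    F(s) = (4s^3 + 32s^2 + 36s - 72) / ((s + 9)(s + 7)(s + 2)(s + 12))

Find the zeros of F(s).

Set the numerator to zero: 4s^3 + 32s^2 + 36s - 72 = 0, i.e. 4·(s^3 + 8s^2 + 9s - 18) = 0.
Factoring: (s + 6)(s - 1)(s + 3) = 0.

s = -6, 1, -3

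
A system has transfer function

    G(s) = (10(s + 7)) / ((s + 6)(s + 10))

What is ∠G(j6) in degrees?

∠G(j6) ≈ -35.36°

At s = j6: numerator = 70 + j60, denominator = 24 + j96.
∠G = ∠num − ∠den = 40.601° − (75.964°) = -35.36°.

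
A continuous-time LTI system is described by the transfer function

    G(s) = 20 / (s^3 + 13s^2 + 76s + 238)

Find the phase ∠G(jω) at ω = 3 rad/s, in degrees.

∠G(j3) ≈ -58.95°

At s = j3: numerator = 20, denominator = 121 + j201.
∠G = ∠num − ∠den = 0° − (58.952°) = -58.95°.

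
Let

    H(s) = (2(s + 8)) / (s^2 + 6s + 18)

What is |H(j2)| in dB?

|H(j2)|_dB ≈ -0.969 dB

Substitute s = j2: numerator = 16 + j4, denominator = 14 + j12.
|H(j2)| = |16 + j4| / |14 + j12| = 16.492 / 18.439 ≈ 0.8944.
In decibels: 20·log₁₀(0.8944) ≈ -0.969 dB.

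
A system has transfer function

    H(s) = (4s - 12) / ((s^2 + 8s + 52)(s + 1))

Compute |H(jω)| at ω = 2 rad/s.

Substitute s = j2: numerator = -12 + j8, denominator = 16 + j112.
|H(j2)| = |-12 + j8| / |16 + j112| = 14.422 / 113.14 ≈ 0.1275.

|H(j2)| ≈ 0.1275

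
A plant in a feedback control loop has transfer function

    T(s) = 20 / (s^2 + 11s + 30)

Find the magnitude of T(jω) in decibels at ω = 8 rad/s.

|T(j8)|_dB ≈ -13.5 dB

Substitute s = j8: numerator = 20, denominator = -34 + j88.
|T(j8)| = |20| / |-34 + j88| = 20 / 94.340 ≈ 0.2120.
In decibels: 20·log₁₀(0.2120) ≈ -13.5 dB.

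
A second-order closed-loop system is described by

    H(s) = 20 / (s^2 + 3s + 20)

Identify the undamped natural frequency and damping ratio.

Compare the denominator to the standard form s^2 + 2ζωₙs + ωₙ².
ωₙ² = 20, so ωₙ = √20 ≈ 4.472 rad/s.
2ζωₙ = 3, so ζ = 3/(2·√20) ≈ 0.3354.

ωₙ ≈ 4.472 rad/s, ζ ≈ 0.3354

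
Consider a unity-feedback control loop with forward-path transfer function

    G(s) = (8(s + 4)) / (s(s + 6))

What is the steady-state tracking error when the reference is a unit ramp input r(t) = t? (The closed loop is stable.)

e_ss = 0.1875

G(s) has one pole at the origin.
This is a Type 1 system. Kv = lim_{s→0} s·G(s) = 32/6 = 16/3.
e_ss = 1/Kv = 1/(16/3) = 3/16 ≈ 0.1875.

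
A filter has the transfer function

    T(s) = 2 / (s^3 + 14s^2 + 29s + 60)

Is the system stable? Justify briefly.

The denominator s^3 + 14s^2 + 29s + 60 factors as (s + 12)(s^2 + 2s + 5), giving poles at s = -12, -1 + 2j, -1 - 2j.
Since all poles lie strictly in the left half-plane, the system is stable.

stable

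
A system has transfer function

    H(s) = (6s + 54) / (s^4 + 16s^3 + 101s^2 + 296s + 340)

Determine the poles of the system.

s = -4 + j, -4 - j, -4 + 2j, -4 - 2j

The poles are the roots of the denominator s^4 + 16s^3 + 101s^2 + 296s + 340 = 0.
No real roots exist; factor into two real quadratics: (s^2 + 8s + 17)(s^2 + 8s + 20) = 0.
Each quadratic gives a conjugate pair via the quadratic formula.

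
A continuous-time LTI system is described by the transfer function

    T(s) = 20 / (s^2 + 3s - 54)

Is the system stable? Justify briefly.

unstable

The denominator s^2 + 3s - 54 factors as (s - 6)(s + 9), giving poles at s = 6, -9.
Since the pole(s) at s = 6 lie in the right half-plane, the system is unstable.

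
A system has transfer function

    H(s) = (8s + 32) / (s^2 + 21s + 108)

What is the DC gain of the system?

H(0) = 8/27 ≈ 0.2963

Set s = 0: H(0) = (32) / (108) = 8/27.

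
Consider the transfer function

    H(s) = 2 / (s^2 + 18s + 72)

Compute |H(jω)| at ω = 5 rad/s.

Substitute s = j5: numerator = 2, denominator = 47 + j90.
|H(j5)| = |2| / |47 + j90| = 2 / 101.53 ≈ 0.01970.

|H(j5)| ≈ 0.01970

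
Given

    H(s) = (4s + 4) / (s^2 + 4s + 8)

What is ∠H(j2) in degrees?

At s = j2: numerator = 4 + j8, denominator = 4 + j8.
∠H = ∠num − ∠den = 63.435° − (63.435°) = 0°.

∠H(j2) ≈ 0°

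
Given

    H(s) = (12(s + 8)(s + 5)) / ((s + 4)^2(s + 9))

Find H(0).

At s = 0 each factor (s + a) contributes a and each (s^2 + bs + c) contributes c.
H(0) = 12·(8) · (5) / ((4) · (9) · (4)) = 480/144 = 10/3.

H(0) = 10/3 ≈ 3.333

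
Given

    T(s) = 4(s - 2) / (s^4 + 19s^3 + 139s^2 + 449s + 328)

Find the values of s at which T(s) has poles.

s = -5 ± 4j, -1, -8

The poles are the roots of the denominator s^4 + 19s^3 + 139s^2 + 449s + 328 = 0.
Trying s = -1: the polynomial evaluates to 0, so (s + 1) is a factor.
Dividing out leaves s^3 + 18s^2 + 121s + 328 = 0.
This factors further as (s^2 + 10s + 41)(s + 8) = 0.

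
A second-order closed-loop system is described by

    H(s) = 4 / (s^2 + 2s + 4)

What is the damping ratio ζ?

ζ = 0.5

Compare the denominator to the standard form s^2 + 2ζωₙs + ωₙ².
ωₙ² = 4, so ωₙ = 2 rad/s.
2ζωₙ = 2, so ζ = 2/(2·2) = 0.5.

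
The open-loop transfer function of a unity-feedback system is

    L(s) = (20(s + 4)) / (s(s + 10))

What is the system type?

The denominator has 1 factor of s at the origin (free integrator), so this is a Type 1 system.

Type 1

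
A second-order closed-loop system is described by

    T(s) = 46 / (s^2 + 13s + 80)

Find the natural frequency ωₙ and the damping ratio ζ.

ωₙ ≈ 8.944 rad/s, ζ ≈ 0.7267

Compare the denominator to the standard form s^2 + 2ζωₙs + ωₙ².
ωₙ² = 80, so ωₙ = √80 ≈ 8.944 rad/s.
2ζωₙ = 13, so ζ = 13/(2·√80) ≈ 0.7267.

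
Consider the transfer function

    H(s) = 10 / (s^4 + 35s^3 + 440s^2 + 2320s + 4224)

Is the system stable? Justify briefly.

The denominator s^4 + 35s^3 + 440s^2 + 2320s + 4224 factors as (s + 4)(s + 8)(s + 11)(s + 12), giving poles at s = -4, -8, -11, -12.
Since all poles lie strictly in the left half-plane, the system is stable.

stable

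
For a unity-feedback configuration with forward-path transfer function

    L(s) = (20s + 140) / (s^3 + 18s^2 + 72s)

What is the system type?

Factor s from the denominator: s^3 + 18s^2 + 72s = s·(s^2 + 18s + 72).
There is 1 pole at the origin, so the system is Type 1.

Type 1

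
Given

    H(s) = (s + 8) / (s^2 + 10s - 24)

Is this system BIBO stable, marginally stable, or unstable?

The denominator s^2 + 10s - 24 factors as (s - 2)(s + 12), giving poles at s = 2, -12.
Since the pole(s) at s = 2 lie in the right half-plane, the system is unstable.

unstable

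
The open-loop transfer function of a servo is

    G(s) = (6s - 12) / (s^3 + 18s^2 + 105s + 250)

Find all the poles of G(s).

s = -10, -4 + 3j, -4 - 3j

The poles are the roots of the denominator s^3 + 18s^2 + 105s + 250 = 0.
Trying s = -10: the polynomial evaluates to 0, so (s + 10) is a factor.
Dividing out leaves s^2 + 8s + 25 = 0.
The quadratic formula then gives s = -4 ± 3j.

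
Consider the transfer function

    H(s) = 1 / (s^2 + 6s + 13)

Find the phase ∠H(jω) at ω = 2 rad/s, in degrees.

At s = j2: numerator = 1, denominator = 9 + j12.
∠H = ∠num − ∠den = 0° − (53.130°) = -53.13°.

∠H(j2) ≈ -53.13°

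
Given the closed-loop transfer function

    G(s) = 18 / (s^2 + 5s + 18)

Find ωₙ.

ωₙ ≈ 4.243 rad/s

Compare the denominator to the standard form s^2 + 2ζωₙs + ωₙ².
ωₙ² = 18, so ωₙ = √18 ≈ 4.243 rad/s.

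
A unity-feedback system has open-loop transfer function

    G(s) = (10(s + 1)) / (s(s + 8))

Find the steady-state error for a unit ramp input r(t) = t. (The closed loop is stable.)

e_ss = 0.8000

G(s) has one pole at the origin.
This is a Type 1 system. Kv = lim_{s→0} s·G(s) = 10/8 = 5/4.
e_ss = 1/Kv = 1/(5/4) = 4/5 ≈ 0.8000.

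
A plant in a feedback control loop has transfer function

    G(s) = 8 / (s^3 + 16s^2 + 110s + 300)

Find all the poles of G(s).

s = -6, -5 ± 5j

The poles are the roots of the denominator s^3 + 16s^2 + 110s + 300 = 0.
Trying s = -6: the polynomial evaluates to 0, so (s + 6) is a factor.
Dividing out leaves s^2 + 10s + 50 = 0.
The quadratic formula then gives s = -5 ± 5j.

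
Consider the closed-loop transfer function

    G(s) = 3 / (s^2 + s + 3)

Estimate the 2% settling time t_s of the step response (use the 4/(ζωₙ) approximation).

Comparing s^2 + s + 3 to s^2 + 2ζωₙs + ωₙ²: ωₙ = √3 ≈ 1.732 rad/s and ζ = 1/(2·√3) ≈ 0.2887.
ζωₙ = 1/2 = 0.5, so t_s ≈ 4/(ζωₙ) = 4/0.5 = 8 s.

t_s ≈ 8 s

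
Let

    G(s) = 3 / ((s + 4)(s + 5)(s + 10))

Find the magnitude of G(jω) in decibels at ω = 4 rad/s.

Substitute s = j4: numerator = 3, denominator = -104 + j376.
|G(j4)| = |3| / |-104 + j376| = 3 / 390.12 ≈ 0.007690.
In decibels: 20·log₁₀(0.007690) ≈ -42.3 dB.

|G(j4)|_dB ≈ -42.3 dB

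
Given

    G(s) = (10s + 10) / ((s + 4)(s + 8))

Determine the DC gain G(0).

Set s = 0: G(0) = (10) / (32) = 5/16.

G(0) = 5/16 ≈ 0.3125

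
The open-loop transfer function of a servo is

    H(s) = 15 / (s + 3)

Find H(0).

Set s = 0: H(0) = (15) / (3) = 5.

H(0) = 5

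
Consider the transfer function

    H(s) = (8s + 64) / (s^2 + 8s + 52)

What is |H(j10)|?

Substitute s = j10: numerator = 64 + j80, denominator = -48 + j80.
|H(j10)| = |64 + j80| / |-48 + j80| = 102.45 / 93.295 ≈ 1.098.

|H(j10)| ≈ 1.098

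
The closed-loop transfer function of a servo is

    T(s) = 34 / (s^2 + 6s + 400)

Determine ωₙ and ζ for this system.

ωₙ = 20 rad/s, ζ = 0.15

Compare the denominator to the standard form s^2 + 2ζωₙs + ωₙ².
ωₙ² = 400, so ωₙ = 20 rad/s.
2ζωₙ = 6, so ζ = 6/(2·20) = 0.15.
With ζ = 0.15 the response is underdamped.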